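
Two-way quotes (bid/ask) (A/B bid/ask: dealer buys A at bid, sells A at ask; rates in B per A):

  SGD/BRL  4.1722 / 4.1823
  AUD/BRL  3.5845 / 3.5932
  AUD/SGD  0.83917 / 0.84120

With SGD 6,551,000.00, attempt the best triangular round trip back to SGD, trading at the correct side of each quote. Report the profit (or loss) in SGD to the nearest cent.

Best loop SGD → AUD → BRL → SGD:
SGD 6,551,000.00 ÷ 0.84120 (buy AUD at ask) = AUD 7,787,684.26
AUD 7,787,684.26 × 3.5845 (sell AUD at bid) = BRL 27,914,954.23
BRL 27,914,954.23 ÷ 4.1823 (buy SGD at ask) = SGD 6,674,546.12

Net profit: SGD 123,546.12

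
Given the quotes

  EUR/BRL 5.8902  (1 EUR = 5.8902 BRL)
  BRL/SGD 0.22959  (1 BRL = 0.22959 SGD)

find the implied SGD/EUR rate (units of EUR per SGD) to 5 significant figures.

1 SGD ÷ 0.22959 = 4.35559 BRL
4.35559 BRL ÷ 5.8902 = 0.739464 EUR

SGD/EUR = 0.73946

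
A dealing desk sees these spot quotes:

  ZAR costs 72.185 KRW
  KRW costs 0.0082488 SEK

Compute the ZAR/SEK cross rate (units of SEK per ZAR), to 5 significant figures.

ZAR/SEK = 0.59544

1 ZAR × 72.185 = 72.185 KRW
72.185 KRW × 0.0082488 = 0.59544 SEK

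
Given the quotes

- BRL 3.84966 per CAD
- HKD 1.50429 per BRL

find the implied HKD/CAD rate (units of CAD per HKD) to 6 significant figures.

HKD/CAD = 0.172682

1 HKD ÷ 1.50429 = 0.664765 BRL
0.664765 BRL ÷ 3.84966 = 0.172682 CAD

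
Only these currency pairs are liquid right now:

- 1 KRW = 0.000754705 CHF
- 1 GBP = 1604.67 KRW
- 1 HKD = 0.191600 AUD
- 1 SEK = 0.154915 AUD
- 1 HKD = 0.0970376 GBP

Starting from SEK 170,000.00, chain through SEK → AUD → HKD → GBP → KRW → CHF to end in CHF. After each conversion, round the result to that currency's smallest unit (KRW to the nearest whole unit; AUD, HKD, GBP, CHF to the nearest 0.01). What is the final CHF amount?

SEK 170,000.00 × 0.154915 = AUD 26,335.55
AUD 26,335.55 ÷ 0.191600 = HKD 137,450.68
HKD 137,450.68 × 0.0970376 = GBP 13,337.88
GBP 13,337.88 × 1604.67 = KRW 21,402,896
KRW 21,402,896 × 0.000754705 = CHF 16,152.87

CHF 16,152.87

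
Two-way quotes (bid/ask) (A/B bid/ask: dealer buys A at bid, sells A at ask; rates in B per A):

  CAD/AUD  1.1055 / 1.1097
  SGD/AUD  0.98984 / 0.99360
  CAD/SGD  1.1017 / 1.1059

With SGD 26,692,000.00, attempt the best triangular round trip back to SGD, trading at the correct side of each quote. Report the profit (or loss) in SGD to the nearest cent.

Best loop SGD → CAD → AUD → SGD:
SGD 26,692,000.00 ÷ 1.1059 (buy CAD at ask) = CAD 24,135,997.83
CAD 24,135,997.83 × 1.1055 (sell CAD at bid) = AUD 26,682,345.60
AUD 26,682,345.60 ÷ 0.99360 (buy SGD at ask) = SGD 26,854,212.56

Net profit: SGD 162,212.56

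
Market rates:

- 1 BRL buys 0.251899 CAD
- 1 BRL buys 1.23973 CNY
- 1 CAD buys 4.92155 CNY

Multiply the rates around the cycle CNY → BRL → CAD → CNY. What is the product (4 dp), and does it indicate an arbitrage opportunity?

1.0000 (no arbitrage)

Around CNY → BRL → CAD → CNY: 1 ÷ 1.23973 × 0.251899 × 4.92155 = 1.000003
Product ≈ 1 (deviation 0.000%, within rounding noise).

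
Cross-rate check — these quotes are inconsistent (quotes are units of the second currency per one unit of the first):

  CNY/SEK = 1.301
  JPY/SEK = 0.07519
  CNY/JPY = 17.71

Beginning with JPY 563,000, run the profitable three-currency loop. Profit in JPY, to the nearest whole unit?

Profitable loop is JPY → SEK → CNY → JPY:
JPY 563,000 × 0.07519 = SEK 42,331.97
SEK 42,331.97 ÷ 1.301 = CNY 32,538.02
CNY 32,538.02 × 17.71 = JPY 576,248
Profit = JPY 576,248 − JPY 563,000

Profit: JPY 13,248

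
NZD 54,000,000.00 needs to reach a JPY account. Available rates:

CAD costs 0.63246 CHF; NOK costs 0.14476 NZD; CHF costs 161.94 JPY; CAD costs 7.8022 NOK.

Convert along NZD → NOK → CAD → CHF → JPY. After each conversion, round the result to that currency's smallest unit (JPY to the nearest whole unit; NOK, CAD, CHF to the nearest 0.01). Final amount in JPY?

JPY 4,896,833,137

NZD 54,000,000.00 ÷ 0.14476 = NOK 373,031,224.10
NOK 373,031,224.10 ÷ 7.8022 = CAD 47,811,030.75
CAD 47,811,030.75 × 0.63246 = CHF 30,238,564.51
CHF 30,238,564.51 × 161.94 = JPY 4,896,833,137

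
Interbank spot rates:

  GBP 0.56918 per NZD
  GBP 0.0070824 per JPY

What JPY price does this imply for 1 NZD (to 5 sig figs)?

NZD/JPY = 80.365

1 NZD × 0.56918 = 0.56918 GBP
0.56918 GBP ÷ 0.0070824 = 80.3654 JPY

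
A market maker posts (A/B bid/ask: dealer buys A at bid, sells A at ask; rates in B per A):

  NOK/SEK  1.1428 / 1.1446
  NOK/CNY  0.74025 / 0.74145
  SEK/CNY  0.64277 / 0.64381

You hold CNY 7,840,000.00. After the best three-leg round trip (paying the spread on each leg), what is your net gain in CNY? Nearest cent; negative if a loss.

Net profit: CNY 35,588.55

Best loop CNY → SEK → NOK → CNY:
CNY 7,840,000.00 ÷ 0.64381 (buy SEK at ask) = SEK 12,177,505.79
SEK 12,177,505.79 ÷ 1.1446 (buy NOK at ask) = NOK 10,639,092.95
NOK 10,639,092.95 × 0.74025 (sell NOK at bid) = CNY 7,875,588.55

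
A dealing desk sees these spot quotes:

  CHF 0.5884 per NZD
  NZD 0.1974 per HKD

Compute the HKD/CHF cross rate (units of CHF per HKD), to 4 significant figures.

1 HKD × 0.1974 = 0.1974 NZD
0.1974 NZD × 0.5884 = 0.11615 CHF

HKD/CHF = 0.1162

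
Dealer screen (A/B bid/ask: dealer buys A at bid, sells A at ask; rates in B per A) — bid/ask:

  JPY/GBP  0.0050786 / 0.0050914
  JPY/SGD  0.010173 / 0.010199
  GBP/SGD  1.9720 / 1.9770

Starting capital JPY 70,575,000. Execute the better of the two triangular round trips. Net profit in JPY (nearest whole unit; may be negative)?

Best loop JPY → SGD → GBP → JPY:
JPY 70,575,000 × 0.010173 (sell JPY at bid) = SGD 717,959.47
SGD 717,959.47 ÷ 1.9770 (buy GBP at ask) = GBP 363,156.03
GBP 363,156.03 ÷ 0.0050914 (buy JPY at ask) = JPY 71,327,343

Net profit: JPY 752,343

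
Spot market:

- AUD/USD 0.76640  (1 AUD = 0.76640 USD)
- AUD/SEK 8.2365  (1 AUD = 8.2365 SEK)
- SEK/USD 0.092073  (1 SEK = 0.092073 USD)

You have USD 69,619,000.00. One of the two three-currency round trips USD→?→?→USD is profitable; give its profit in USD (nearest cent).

Profitable loop is USD → SEK → AUD → USD:
USD 69,619,000.00 ÷ 0.092073 = SEK 756,128,289.51
SEK 756,128,289.51 ÷ 8.2365 = AUD 91,802,135.56
AUD 91,802,135.56 × 0.76640 = USD 70,357,156.69
Profit = USD 70,357,156.69 − USD 69,619,000.00

Profit: USD 738,156.69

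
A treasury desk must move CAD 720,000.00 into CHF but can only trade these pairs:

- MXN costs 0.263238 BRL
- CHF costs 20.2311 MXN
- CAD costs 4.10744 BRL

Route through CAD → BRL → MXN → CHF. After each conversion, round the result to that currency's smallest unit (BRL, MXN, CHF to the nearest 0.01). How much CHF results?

CHF 555,310.19

CAD 720,000.00 × 4.10744 = BRL 2,957,356.80
BRL 2,957,356.80 ÷ 0.263238 = MXN 11,234,536.05
MXN 11,234,536.05 ÷ 20.2311 = CHF 555,310.19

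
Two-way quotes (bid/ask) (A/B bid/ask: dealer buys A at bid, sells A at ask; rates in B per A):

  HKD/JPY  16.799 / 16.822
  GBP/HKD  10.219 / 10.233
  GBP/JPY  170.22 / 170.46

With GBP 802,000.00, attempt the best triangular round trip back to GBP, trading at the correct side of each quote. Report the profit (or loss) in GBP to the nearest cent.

Best loop GBP → HKD → JPY → GBP:
GBP 802,000.00 × 10.219 (sell GBP at bid) = HKD 8,195,638.00
HKD 8,195,638.00 × 16.799 (sell HKD at bid) = JPY 137,678,523
JPY 137,678,523 ÷ 170.46 (buy GBP at ask) = GBP 807,688.15

Net profit: GBP 5,688.15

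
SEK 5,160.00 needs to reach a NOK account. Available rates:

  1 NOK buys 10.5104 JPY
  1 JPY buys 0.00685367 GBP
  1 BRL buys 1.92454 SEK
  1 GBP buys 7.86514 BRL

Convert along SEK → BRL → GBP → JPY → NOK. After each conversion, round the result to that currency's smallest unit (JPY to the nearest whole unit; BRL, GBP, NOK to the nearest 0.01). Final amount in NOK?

NOK 4,732.27

SEK 5,160.00 ÷ 1.92454 = BRL 2,681.16
BRL 2,681.16 ÷ 7.86514 = GBP 340.89
GBP 340.89 ÷ 0.00685367 = JPY 49,738
JPY 49,738 ÷ 10.5104 = NOK 4,732.27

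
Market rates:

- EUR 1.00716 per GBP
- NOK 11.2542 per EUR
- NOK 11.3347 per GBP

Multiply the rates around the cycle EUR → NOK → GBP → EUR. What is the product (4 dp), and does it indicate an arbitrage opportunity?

1.0000 (no arbitrage)

Around EUR → NOK → GBP → EUR: 1 × 11.2542 ÷ 11.3347 × 1.00716 = 1.000007
Product ≈ 1 (deviation 0.001%, within rounding noise).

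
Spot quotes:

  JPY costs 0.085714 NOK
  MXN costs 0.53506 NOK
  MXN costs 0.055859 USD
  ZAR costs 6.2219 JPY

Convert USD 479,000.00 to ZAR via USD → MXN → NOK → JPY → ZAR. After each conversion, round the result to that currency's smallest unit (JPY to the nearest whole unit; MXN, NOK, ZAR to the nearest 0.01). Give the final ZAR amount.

ZAR 8,603,398.80

USD 479,000.00 ÷ 0.055859 = MXN 8,575,162.46
MXN 8,575,162.46 × 0.53506 = NOK 4,588,226.43
NOK 4,588,226.43 ÷ 0.085714 = JPY 53,529,487
JPY 53,529,487 ÷ 6.2219 = ZAR 8,603,398.80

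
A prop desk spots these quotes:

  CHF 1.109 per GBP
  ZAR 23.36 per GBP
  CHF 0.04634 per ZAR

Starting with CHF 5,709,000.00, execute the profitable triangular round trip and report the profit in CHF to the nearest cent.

Profitable loop is CHF → ZAR → GBP → CHF:
CHF 5,709,000.00 ÷ 0.04634 = ZAR 123,198,100.99
ZAR 123,198,100.99 ÷ 23.36 = GBP 5,273,891.31
GBP 5,273,891.31 × 1.109 = CHF 5,848,745.46
Profit = CHF 5,848,745.46 − CHF 5,709,000.00

Profit: CHF 139,745.46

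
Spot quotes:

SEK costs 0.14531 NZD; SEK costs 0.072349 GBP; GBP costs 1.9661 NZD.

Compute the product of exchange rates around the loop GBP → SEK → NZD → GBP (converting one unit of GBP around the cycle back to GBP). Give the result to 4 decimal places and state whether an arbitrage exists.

1.0215 (arbitrage exists)

Around GBP → SEK → NZD → GBP: 1 ÷ 0.072349 × 0.14531 ÷ 1.9661 = 1.021545
Product > 1; profitable direction is GBP → SEK → NZD → GBP.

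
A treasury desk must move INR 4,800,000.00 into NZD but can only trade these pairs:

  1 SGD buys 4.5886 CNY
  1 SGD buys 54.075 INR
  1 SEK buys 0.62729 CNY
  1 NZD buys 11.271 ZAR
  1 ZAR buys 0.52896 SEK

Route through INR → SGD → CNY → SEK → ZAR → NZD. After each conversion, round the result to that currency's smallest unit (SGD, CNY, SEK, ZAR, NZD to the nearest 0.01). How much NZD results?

INR 4,800,000.00 ÷ 54.075 = SGD 88,765.60
SGD 88,765.60 × 4.5886 = CNY 407,309.83
CNY 407,309.83 ÷ 0.62729 = SEK 649,316.63
SEK 649,316.63 ÷ 0.52896 = ZAR 1,227,534.46
ZAR 1,227,534.46 ÷ 11.271 = NZD 108,910.87

NZD 108,910.87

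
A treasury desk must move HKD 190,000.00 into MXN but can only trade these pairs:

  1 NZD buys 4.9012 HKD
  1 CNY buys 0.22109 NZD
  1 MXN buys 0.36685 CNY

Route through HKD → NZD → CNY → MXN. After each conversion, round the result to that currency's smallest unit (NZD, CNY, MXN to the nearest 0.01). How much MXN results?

HKD 190,000.00 ÷ 4.9012 = NZD 38,766.02
NZD 38,766.02 ÷ 0.22109 = CNY 175,340.45
CNY 175,340.45 ÷ 0.36685 = MXN 477,962.25

MXN 477,962.25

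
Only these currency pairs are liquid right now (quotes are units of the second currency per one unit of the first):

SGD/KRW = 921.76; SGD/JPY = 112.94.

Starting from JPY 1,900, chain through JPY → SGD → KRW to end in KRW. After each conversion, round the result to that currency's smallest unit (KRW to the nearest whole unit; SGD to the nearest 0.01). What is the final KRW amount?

KRW 15,504

JPY 1,900 ÷ 112.94 = SGD 16.82
SGD 16.82 × 921.76 = KRW 15,504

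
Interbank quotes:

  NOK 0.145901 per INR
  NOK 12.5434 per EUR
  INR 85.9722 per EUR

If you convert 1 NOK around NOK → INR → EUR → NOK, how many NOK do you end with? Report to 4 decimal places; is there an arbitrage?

1.0000 (no arbitrage)

Around NOK → INR → EUR → NOK: 1 ÷ 0.145901 ÷ 85.9722 × 12.5434 = 0.999998
Product ≈ 1 (deviation 0.000%, within rounding noise).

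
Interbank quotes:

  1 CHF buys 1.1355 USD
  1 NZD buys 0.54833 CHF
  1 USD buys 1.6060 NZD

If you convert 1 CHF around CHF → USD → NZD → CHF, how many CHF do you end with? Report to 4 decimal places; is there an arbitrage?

Around CHF → USD → NZD → CHF: 1 × 1.1355 × 1.6060 × 0.54833 = 0.999942
Product ≈ 1 (deviation 0.006%, within rounding noise).

0.9999 (no arbitrage)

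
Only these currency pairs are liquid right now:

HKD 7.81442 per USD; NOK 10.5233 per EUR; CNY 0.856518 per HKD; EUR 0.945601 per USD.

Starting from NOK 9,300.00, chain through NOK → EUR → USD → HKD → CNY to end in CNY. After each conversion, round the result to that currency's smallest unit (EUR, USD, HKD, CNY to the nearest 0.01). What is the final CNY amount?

NOK 9,300.00 ÷ 10.5233 = EUR 883.75
EUR 883.75 ÷ 0.945601 = USD 934.59
USD 934.59 × 7.81442 = HKD 7,303.28
HKD 7,303.28 × 0.856518 = CNY 6,255.39

CNY 6,255.39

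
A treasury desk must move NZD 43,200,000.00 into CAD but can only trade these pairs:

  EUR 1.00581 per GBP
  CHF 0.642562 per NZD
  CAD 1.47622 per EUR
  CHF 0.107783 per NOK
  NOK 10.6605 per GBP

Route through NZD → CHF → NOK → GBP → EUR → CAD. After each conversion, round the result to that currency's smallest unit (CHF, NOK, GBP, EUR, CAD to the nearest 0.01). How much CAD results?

NZD 43,200,000.00 × 0.642562 = CHF 27,758,678.40
CHF 27,758,678.40 ÷ 0.107783 = NOK 257,542,269.19
NOK 257,542,269.19 ÷ 10.6605 = GBP 24,158,554.40
GBP 24,158,554.40 × 1.00581 = EUR 24,298,915.60
EUR 24,298,915.60 × 1.47622 = CAD 35,870,545.19

CAD 35,870,545.19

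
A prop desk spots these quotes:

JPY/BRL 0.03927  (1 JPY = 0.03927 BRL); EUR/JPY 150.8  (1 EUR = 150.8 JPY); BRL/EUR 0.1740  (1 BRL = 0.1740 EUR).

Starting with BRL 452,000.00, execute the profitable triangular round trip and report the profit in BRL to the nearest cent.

Profitable loop is BRL → EUR → JPY → BRL:
BRL 452,000.00 × 0.1740 = EUR 78,648.00
EUR 78,648.00 × 150.8 = JPY 11,860,118
JPY 11,860,118 × 0.03927 = BRL 465,746.85
Profit = BRL 465,746.85 − BRL 452,000.00

Profit: BRL 13,746.85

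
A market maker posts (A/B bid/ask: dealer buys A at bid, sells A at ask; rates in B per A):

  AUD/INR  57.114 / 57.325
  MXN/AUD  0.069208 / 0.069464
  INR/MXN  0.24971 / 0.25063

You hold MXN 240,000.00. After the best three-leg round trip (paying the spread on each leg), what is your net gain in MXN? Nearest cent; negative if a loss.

Net profit: MXN 477.44

Best loop MXN → INR → AUD → MXN:
MXN 240,000.00 ÷ 0.25063 (buy INR at ask) = INR 957,586.88
INR 957,586.88 ÷ 57.325 (buy AUD at ask) = AUD 16,704.52
AUD 16,704.52 ÷ 0.069464 (buy MXN at ask) = MXN 240,477.44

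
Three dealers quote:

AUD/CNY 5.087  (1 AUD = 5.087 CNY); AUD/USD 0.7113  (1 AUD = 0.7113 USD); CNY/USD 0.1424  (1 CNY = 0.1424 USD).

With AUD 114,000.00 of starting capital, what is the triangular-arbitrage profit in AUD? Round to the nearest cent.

Profit: AUD 2,097.74

Profitable loop is AUD → CNY → USD → AUD:
AUD 114,000.00 × 5.087 = CNY 579,918.00
CNY 579,918.00 × 0.1424 = USD 82,580.32
USD 82,580.32 ÷ 0.7113 = AUD 116,097.74
Profit = AUD 116,097.74 − AUD 114,000.00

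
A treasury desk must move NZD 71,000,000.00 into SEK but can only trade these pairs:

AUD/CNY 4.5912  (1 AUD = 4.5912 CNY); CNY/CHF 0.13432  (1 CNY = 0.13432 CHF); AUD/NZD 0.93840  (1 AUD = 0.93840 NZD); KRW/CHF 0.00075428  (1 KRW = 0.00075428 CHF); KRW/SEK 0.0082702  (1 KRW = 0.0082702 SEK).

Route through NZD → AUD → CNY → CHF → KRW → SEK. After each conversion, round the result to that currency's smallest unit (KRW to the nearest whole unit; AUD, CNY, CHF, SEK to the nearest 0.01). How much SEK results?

NZD 71,000,000.00 ÷ 0.93840 = AUD 75,660,699.06
AUD 75,660,699.06 × 4.5912 = CNY 347,373,401.52
CNY 347,373,401.52 × 0.13432 = CHF 46,659,195.29
CHF 46,659,195.29 ÷ 0.00075428 = KRW 61,859,250,265
KRW 61,859,250,265 × 0.0082702 = SEK 511,588,371.54

SEK 511,588,371.54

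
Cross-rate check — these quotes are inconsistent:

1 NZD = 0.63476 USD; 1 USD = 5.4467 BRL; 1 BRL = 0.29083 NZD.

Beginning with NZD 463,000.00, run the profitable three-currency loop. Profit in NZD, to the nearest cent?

Profitable loop is NZD → USD → BRL → NZD:
NZD 463,000.00 × 0.63476 = USD 293,893.88
USD 293,893.88 × 5.4467 = BRL 1,600,751.80
BRL 1,600,751.80 × 0.29083 = NZD 465,546.64
Profit = NZD 465,546.64 − NZD 463,000.00

Profit: NZD 2,546.64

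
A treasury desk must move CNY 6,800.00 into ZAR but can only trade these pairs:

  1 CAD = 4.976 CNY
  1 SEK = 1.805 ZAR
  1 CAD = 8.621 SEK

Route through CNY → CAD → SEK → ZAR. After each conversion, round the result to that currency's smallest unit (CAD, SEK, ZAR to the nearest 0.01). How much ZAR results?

ZAR 21,264.90

CNY 6,800.00 ÷ 4.976 = CAD 1,366.56
CAD 1,366.56 × 8.621 = SEK 11,781.11
SEK 11,781.11 × 1.805 = ZAR 21,264.90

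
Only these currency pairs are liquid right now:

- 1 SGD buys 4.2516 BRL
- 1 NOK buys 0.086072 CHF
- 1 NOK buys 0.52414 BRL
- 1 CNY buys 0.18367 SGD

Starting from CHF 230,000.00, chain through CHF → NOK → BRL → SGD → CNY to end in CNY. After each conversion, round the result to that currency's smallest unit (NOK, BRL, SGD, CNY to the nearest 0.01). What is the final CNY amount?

CHF 230,000.00 ÷ 0.086072 = NOK 2,672,181.43
NOK 2,672,181.43 × 0.52414 = BRL 1,400,597.17
BRL 1,400,597.17 ÷ 4.2516 = SGD 329,428.26
SGD 329,428.26 ÷ 0.18367 = CNY 1,793,587.74

CNY 1,793,587.74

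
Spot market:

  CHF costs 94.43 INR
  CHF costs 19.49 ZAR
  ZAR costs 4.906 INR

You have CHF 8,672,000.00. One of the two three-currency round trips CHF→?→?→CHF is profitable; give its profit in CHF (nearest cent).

Profitable loop is CHF → ZAR → INR → CHF:
CHF 8,672,000.00 × 19.49 = ZAR 169,017,280.00
ZAR 169,017,280.00 × 4.906 = INR 829,198,775.68
INR 829,198,775.68 ÷ 94.43 = CHF 8,781,094.73
Profit = CHF 8,781,094.73 − CHF 8,672,000.00

Profit: CHF 109,094.73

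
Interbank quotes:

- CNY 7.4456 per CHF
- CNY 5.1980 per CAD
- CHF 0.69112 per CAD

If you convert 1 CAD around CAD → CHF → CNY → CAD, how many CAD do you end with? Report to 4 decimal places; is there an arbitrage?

Around CAD → CHF → CNY → CAD: 1 × 0.69112 × 7.4456 ÷ 5.1980 = 0.989958
Product < 1; profitable direction is CAD → CNY → CHF → CAD.

0.9900 (arbitrage exists)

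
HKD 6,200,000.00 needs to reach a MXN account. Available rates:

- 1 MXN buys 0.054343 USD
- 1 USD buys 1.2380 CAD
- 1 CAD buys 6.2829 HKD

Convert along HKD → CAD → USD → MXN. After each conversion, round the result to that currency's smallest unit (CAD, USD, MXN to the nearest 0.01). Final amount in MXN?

HKD 6,200,000.00 ÷ 6.2829 = CAD 986,805.46
CAD 986,805.46 ÷ 1.2380 = USD 797,096.49
USD 797,096.49 ÷ 0.054343 = MXN 14,667,877.92

MXN 14,667,877.92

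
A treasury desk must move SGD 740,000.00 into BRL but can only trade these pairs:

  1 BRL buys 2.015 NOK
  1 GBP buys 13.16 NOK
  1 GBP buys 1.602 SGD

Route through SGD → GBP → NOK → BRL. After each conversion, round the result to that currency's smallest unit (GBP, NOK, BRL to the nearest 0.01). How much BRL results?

SGD 740,000.00 ÷ 1.602 = GBP 461,922.60
GBP 461,922.60 × 13.16 = NOK 6,078,901.42
NOK 6,078,901.42 ÷ 2.015 = BRL 3,016,824.53

BRL 3,016,824.53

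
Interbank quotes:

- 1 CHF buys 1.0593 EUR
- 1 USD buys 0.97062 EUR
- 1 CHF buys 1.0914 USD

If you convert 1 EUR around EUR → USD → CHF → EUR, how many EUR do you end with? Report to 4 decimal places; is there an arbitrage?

Around EUR → USD → CHF → EUR: 1 ÷ 0.97062 ÷ 1.0914 × 1.0593 = 0.999967
Product ≈ 1 (deviation 0.003%, within rounding noise).

1.0000 (no arbitrage)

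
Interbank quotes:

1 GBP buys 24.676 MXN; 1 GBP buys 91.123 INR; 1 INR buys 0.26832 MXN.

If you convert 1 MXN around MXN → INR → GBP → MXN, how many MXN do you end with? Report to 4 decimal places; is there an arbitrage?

Around MXN → INR → GBP → MXN: 1 ÷ 0.26832 ÷ 91.123 × 24.676 = 1.009238
Product > 1; profitable direction is MXN → INR → GBP → MXN.

1.0092 (arbitrage exists)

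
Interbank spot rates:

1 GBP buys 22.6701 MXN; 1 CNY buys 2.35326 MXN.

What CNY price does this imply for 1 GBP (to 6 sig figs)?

1 GBP × 22.6701 = 22.6701 MXN
22.6701 MXN ÷ 2.35326 = 9.63349 CNY

GBP/CNY = 9.63349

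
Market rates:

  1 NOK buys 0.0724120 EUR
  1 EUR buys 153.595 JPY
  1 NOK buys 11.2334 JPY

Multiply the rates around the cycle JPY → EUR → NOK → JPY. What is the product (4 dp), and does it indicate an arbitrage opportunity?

1.0100 (arbitrage exists)

Around JPY → EUR → NOK → JPY: 1 ÷ 153.595 ÷ 0.0724120 × 11.2334 = 1.010005
Product > 1; profitable direction is JPY → EUR → NOK → JPY.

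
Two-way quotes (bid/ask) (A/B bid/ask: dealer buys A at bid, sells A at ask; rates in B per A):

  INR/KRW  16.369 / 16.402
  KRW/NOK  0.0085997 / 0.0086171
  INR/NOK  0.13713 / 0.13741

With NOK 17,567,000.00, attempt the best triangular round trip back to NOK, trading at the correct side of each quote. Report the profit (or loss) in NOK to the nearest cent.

Net profit: NOK 429,361.63

Best loop NOK → INR → KRW → NOK:
NOK 17,567,000.00 ÷ 0.13741 (buy INR at ask) = INR 127,843,679.50
INR 127,843,679.50 × 16.369 (sell INR at bid) = KRW 2,092,673,190
KRW 2,092,673,190 × 0.0085997 (sell KRW at bid) = NOK 17,996,361.63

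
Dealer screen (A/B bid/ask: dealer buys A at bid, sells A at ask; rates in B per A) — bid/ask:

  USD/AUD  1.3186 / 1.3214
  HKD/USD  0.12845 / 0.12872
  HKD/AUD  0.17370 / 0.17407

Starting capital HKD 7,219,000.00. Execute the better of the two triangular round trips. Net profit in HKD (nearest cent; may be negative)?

Net profit: HKD 153,190.12

Best loop HKD → AUD → USD → HKD:
HKD 7,219,000.00 × 0.17370 (sell HKD at bid) = AUD 1,253,940.30
AUD 1,253,940.30 ÷ 1.3214 (buy USD at ask) = USD 948,948.31
USD 948,948.31 ÷ 0.12872 (buy HKD at ask) = HKD 7,372,190.12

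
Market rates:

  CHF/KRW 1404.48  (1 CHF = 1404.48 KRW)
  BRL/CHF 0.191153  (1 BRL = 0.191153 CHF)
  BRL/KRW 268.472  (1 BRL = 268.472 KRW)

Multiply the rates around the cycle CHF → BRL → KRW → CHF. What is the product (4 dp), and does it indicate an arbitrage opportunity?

1.0000 (no arbitrage)

Around CHF → BRL → KRW → CHF: 1 ÷ 0.191153 × 268.472 ÷ 1404.48 = 1.000005
Product ≈ 1 (deviation 0.001%, within rounding noise).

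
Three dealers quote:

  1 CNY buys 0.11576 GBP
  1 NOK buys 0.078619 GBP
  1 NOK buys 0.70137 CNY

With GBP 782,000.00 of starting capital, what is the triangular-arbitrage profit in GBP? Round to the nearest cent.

Profit: GBP 25,578.86

Profitable loop is GBP → NOK → CNY → GBP:
GBP 782,000.00 ÷ 0.078619 = NOK 9,946,704.99
NOK 9,946,704.99 × 0.70137 = CNY 6,976,320.48
CNY 6,976,320.48 × 0.11576 = GBP 807,578.86
Profit = GBP 807,578.86 − GBP 782,000.00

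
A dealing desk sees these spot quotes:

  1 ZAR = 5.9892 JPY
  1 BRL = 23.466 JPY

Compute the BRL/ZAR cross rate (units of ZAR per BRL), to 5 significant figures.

BRL/ZAR = 3.9181

1 BRL × 23.466 = 23.466 JPY
23.466 JPY ÷ 5.9892 = 3.91805 ZAR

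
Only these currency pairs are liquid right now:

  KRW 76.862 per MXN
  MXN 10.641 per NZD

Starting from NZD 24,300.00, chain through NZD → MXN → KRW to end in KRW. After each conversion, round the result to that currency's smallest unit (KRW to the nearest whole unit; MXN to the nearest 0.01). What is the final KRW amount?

NZD 24,300.00 × 10.641 = MXN 258,576.30
MXN 258,576.30 × 76.862 = KRW 19,874,692

KRW 19,874,692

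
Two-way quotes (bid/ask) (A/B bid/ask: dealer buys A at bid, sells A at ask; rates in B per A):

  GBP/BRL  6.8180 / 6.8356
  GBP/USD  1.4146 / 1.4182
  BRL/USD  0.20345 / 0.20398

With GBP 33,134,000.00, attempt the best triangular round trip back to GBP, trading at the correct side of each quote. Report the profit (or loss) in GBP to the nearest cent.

Best loop GBP → USD → BRL → GBP:
GBP 33,134,000.00 × 1.4146 (sell GBP at bid) = USD 46,871,356.40
USD 46,871,356.40 ÷ 0.20398 (buy BRL at ask) = BRL 229,784,078.83
BRL 229,784,078.83 ÷ 6.8356 (buy GBP at ask) = GBP 33,615,787.76

Net profit: GBP 481,787.76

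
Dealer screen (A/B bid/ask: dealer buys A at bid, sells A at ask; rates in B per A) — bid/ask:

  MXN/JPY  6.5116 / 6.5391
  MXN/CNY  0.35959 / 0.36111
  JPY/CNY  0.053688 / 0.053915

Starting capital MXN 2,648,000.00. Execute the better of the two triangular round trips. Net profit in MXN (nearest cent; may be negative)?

Best loop MXN → CNY → JPY → MXN:
MXN 2,648,000.00 × 0.35959 (sell MXN at bid) = CNY 952,194.32
CNY 952,194.32 ÷ 0.053915 (buy JPY at ask) = JPY 17,661,028
JPY 17,661,028 ÷ 6.5391 (buy MXN at ask) = MXN 2,700,834.66

Net profit: MXN 52,834.66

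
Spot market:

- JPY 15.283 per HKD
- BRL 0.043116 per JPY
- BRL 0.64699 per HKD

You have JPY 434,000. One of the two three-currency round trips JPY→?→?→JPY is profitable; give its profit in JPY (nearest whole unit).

Profit: JPY 8,017

Profitable loop is JPY → BRL → HKD → JPY:
JPY 434,000 × 0.043116 = BRL 18,712.34
BRL 18,712.34 ÷ 0.64699 = HKD 28,922.15
HKD 28,922.15 × 15.283 = JPY 442,017
Profit = JPY 442,017 − JPY 434,000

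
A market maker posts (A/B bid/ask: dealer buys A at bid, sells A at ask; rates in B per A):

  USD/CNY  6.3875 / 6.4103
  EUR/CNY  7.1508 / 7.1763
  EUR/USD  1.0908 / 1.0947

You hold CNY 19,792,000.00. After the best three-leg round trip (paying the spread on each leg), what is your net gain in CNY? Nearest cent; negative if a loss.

Net profit: CNY 376,371.89

Best loop CNY → USD → EUR → CNY:
CNY 19,792,000.00 ÷ 6.4103 (buy USD at ask) = USD 3,087,531.00
USD 3,087,531.00 ÷ 1.0947 (buy EUR at ask) = EUR 2,820,435.74
EUR 2,820,435.74 × 7.1508 (sell EUR at bid) = CNY 20,168,371.89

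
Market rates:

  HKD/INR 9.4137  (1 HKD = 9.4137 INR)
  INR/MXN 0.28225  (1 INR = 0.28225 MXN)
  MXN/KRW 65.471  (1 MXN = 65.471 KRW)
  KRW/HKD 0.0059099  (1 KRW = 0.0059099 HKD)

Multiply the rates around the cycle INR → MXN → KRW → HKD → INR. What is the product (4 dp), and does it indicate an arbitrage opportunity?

Around INR → MXN → KRW → HKD → INR: 1 × 0.28225 × 65.471 × 0.0059099 × 9.4137 = 1.028072
Product > 1; profitable direction is INR → MXN → KRW → HKD → INR.

1.0281 (arbitrage exists)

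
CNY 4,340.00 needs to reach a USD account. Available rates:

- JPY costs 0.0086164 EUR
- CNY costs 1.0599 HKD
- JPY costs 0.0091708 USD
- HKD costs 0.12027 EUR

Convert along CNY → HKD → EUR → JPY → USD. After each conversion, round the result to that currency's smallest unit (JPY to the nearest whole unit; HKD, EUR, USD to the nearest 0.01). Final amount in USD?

CNY 4,340.00 × 1.0599 = HKD 4,599.97
HKD 4,599.97 × 0.12027 = EUR 553.24
EUR 553.24 ÷ 0.0086164 = JPY 64,208
JPY 64,208 × 0.0091708 = USD 588.84

USD 588.84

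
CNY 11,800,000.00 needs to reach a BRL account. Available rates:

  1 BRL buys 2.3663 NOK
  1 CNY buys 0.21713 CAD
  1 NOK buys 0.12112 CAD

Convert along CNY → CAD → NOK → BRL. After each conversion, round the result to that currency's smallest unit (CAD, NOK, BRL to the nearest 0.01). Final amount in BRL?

CNY 11,800,000.00 × 0.21713 = CAD 2,562,134.00
CAD 2,562,134.00 ÷ 0.12112 = NOK 21,153,682.30
NOK 21,153,682.30 ÷ 2.3663 = BRL 8,939,560.62

BRL 8,939,560.62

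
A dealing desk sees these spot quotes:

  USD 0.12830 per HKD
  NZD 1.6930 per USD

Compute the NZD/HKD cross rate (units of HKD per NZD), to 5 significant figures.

1 NZD ÷ 1.6930 = 0.590667 USD
0.590667 USD ÷ 0.12830 = 4.6038 HKD

NZD/HKD = 4.6038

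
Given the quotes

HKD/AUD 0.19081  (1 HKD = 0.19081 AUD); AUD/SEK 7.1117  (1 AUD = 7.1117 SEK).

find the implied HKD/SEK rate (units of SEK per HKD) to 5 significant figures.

1 HKD × 0.19081 = 0.19081 AUD
0.19081 AUD × 7.1117 = 1.35698 SEK

HKD/SEK = 1.3570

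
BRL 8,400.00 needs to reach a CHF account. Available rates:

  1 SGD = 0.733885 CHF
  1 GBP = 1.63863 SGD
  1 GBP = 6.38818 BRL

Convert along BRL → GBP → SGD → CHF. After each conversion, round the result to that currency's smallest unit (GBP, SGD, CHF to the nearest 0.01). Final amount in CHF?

BRL 8,400.00 ÷ 6.38818 = GBP 1,314.93
GBP 1,314.93 × 1.63863 = SGD 2,154.68
SGD 2,154.68 × 0.733885 = CHF 1,581.29

CHF 1,581.29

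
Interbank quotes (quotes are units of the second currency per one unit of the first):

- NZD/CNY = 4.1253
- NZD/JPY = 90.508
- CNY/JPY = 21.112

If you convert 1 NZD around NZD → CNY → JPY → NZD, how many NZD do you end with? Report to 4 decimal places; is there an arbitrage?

Around NZD → CNY → JPY → NZD: 1 × 4.1253 × 21.112 ÷ 90.508 = 0.962272
Product < 1; profitable direction is NZD → JPY → CNY → NZD.

0.9623 (arbitrage exists)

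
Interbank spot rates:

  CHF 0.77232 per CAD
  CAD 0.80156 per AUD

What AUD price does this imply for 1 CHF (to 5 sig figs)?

CHF/AUD = 1.6154

1 CHF ÷ 0.77232 = 1.2948 CAD
1.2948 CAD ÷ 0.80156 = 1.61535 AUD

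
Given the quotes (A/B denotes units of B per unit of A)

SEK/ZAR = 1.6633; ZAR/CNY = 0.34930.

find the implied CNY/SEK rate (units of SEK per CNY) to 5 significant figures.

1 CNY ÷ 0.34930 = 2.86287 ZAR
2.86287 ZAR ÷ 1.6633 = 1.7212 SEK

CNY/SEK = 1.7212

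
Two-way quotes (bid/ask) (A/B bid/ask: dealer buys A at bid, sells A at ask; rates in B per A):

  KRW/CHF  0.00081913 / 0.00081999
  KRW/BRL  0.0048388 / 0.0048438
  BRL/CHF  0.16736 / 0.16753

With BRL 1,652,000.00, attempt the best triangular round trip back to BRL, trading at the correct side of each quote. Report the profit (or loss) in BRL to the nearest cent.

Best loop BRL → KRW → CHF → BRL:
BRL 1,652,000.00 ÷ 0.0048438 (buy KRW at ask) = KRW 341,054,544
KRW 341,054,544 × 0.00081913 (sell KRW at bid) = CHF 279,368.01
CHF 279,368.01 ÷ 0.16753 (buy BRL at ask) = BRL 1,667,570.04

Net profit: BRL 15,570.04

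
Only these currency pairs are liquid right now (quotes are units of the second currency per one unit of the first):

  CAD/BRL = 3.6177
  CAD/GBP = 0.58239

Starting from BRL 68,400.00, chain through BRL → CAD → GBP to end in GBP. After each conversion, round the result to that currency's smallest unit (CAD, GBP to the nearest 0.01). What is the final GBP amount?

GBP 11,011.27

BRL 68,400.00 ÷ 3.6177 = CAD 18,907.04
CAD 18,907.04 × 0.58239 = GBP 11,011.27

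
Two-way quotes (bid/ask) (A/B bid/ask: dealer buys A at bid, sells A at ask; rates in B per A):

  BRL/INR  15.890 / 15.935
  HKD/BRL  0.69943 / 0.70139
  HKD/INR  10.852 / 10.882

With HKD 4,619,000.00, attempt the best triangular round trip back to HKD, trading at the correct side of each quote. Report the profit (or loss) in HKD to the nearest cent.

Net profit: HKD 98,450.96

Best loop HKD → BRL → INR → HKD:
HKD 4,619,000.00 × 0.69943 (sell HKD at bid) = BRL 3,230,667.17
BRL 3,230,667.17 × 15.890 (sell BRL at bid) = INR 51,335,301.33
INR 51,335,301.33 ÷ 10.882 (buy HKD at ask) = HKD 4,717,450.96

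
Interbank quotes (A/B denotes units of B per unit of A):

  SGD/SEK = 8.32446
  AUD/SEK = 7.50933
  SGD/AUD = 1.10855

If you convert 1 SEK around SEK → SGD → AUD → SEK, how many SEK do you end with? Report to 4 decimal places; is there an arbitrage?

Around SEK → SGD → AUD → SEK: 1 ÷ 8.32446 × 1.10855 × 7.50933 = 1.000001
Product ≈ 1 (deviation 0.000%, within rounding noise).

1.0000 (no arbitrage)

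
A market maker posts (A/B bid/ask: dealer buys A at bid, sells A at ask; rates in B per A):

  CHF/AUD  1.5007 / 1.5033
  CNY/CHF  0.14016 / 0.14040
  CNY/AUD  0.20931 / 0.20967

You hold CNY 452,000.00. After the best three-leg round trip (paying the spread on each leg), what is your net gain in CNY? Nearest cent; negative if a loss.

Best loop CNY → CHF → AUD → CNY:
CNY 452,000.00 × 0.14016 (sell CNY at bid) = CHF 63,352.32
CHF 63,352.32 × 1.5007 (sell CHF at bid) = AUD 95,072.83
AUD 95,072.83 ÷ 0.20967 (buy CNY at ask) = CNY 453,440.29

Net profit: CNY 1,440.29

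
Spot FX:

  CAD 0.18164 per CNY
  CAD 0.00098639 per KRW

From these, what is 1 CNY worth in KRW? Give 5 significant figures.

1 CNY × 0.18164 = 0.18164 CAD
0.18164 CAD ÷ 0.00098639 = 184.146 KRW

CNY/KRW = 184.15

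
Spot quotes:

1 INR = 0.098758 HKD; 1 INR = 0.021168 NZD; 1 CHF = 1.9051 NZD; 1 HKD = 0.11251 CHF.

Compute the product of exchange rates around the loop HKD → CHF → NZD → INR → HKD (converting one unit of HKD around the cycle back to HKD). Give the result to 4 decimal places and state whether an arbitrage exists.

Around HKD → CHF → NZD → INR → HKD: 1 × 0.11251 × 1.9051 ÷ 0.021168 × 0.098758 = 1.000003
Product ≈ 1 (deviation 0.000%, within rounding noise).

1.0000 (no arbitrage)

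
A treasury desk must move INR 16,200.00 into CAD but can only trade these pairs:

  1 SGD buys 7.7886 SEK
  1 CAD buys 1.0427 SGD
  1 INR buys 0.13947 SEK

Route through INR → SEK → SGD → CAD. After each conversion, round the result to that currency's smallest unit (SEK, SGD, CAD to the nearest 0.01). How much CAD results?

INR 16,200.00 × 0.13947 = SEK 2,259.41
SEK 2,259.41 ÷ 7.7886 = SGD 290.09
SGD 290.09 ÷ 1.0427 = CAD 278.21

CAD 278.21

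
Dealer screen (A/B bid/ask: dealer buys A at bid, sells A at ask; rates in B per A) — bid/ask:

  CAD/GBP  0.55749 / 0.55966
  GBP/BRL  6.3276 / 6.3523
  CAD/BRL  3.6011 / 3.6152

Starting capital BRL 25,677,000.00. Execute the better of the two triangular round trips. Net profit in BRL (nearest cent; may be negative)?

Net profit: BRL 332,032.31

Best loop BRL → GBP → CAD → BRL:
BRL 25,677,000.00 ÷ 6.3523 (buy GBP at ask) = GBP 4,042,157.96
GBP 4,042,157.96 ÷ 0.55966 (buy CAD at ask) = CAD 7,222,524.32
CAD 7,222,524.32 × 3.6011 (sell CAD at bid) = BRL 26,009,032.31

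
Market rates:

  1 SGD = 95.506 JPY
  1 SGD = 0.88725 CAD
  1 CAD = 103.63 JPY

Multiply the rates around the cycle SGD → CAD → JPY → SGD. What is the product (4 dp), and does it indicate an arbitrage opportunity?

Around SGD → CAD → JPY → SGD: 1 × 0.88725 × 103.63 ÷ 95.506 = 0.962722
Product < 1; profitable direction is SGD → JPY → CAD → SGD.

0.9627 (arbitrage exists)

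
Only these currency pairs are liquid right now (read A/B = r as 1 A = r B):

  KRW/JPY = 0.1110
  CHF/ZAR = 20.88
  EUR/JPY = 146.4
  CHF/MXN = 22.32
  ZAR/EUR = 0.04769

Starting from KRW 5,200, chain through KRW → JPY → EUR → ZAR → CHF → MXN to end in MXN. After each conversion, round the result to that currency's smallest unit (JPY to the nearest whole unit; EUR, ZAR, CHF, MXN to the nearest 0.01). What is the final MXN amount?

KRW 5,200 × 0.1110 = JPY 577
JPY 577 ÷ 146.4 = EUR 3.94
EUR 3.94 ÷ 0.04769 = ZAR 82.62
ZAR 82.62 ÷ 20.88 = CHF 3.96
CHF 3.96 × 22.32 = MXN 88.39

MXN 88.39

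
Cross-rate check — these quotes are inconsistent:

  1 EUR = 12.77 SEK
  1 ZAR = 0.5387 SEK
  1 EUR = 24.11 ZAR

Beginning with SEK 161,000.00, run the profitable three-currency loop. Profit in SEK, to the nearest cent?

Profitable loop is SEK → EUR → ZAR → SEK:
SEK 161,000.00 ÷ 12.77 = EUR 12,607.67
EUR 12,607.67 × 24.11 = ZAR 303,971.03
ZAR 303,971.03 × 0.5387 = SEK 163,749.19
Profit = SEK 163,749.19 − SEK 161,000.00

Profit: SEK 2,749.19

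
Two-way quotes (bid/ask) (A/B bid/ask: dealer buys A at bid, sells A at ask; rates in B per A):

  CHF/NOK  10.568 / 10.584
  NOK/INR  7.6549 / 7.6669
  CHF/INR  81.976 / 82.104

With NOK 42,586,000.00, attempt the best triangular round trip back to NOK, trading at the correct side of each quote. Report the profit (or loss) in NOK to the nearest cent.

Best loop NOK → CHF → INR → NOK:
NOK 42,586,000.00 ÷ 10.584 (buy CHF at ask) = CHF 4,023,620.56
CHF 4,023,620.56 × 81.976 (sell CHF at bid) = INR 329,840,318.97
INR 329,840,318.97 ÷ 7.6669 (buy NOK at ask) = NOK 43,021,340.96

Net profit: NOK 435,340.96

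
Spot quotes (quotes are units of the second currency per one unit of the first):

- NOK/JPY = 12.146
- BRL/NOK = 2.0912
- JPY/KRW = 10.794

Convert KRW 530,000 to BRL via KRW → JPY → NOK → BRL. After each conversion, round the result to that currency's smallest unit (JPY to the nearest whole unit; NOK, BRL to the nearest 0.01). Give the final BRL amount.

BRL 1,933.13

KRW 530,000 ÷ 10.794 = JPY 49,101
JPY 49,101 ÷ 12.146 = NOK 4,042.57
NOK 4,042.57 ÷ 2.0912 = BRL 1,933.13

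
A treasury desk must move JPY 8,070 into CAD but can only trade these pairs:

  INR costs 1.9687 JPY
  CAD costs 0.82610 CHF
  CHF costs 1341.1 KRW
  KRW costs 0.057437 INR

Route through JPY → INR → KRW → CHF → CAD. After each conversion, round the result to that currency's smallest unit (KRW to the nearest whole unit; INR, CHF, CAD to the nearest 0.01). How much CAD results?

CAD 64.42

JPY 8,070 ÷ 1.9687 = INR 4,099.15
INR 4,099.15 ÷ 0.057437 = KRW 71,368
KRW 71,368 ÷ 1341.1 = CHF 53.22
CHF 53.22 ÷ 0.82610 = CAD 64.42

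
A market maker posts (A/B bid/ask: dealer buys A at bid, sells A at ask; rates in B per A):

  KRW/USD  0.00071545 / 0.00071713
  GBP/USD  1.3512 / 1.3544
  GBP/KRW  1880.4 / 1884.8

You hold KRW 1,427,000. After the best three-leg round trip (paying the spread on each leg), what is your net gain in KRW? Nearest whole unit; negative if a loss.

Net result: KRW -472 (no profitable arbitrage after spreads)

Best loop KRW → GBP → USD → KRW:
KRW 1,427,000 ÷ 1884.8 (buy GBP at ask) = GBP 757.11
GBP 757.11 × 1.3512 (sell GBP at bid) = USD 1,023.01
USD 1,023.01 ÷ 0.00071713 (buy KRW at ask) = KRW 1,426,528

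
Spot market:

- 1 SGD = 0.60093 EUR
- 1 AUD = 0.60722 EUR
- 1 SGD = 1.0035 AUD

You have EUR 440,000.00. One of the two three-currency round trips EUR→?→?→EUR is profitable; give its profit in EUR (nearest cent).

Profit: EUR 6,161.65

Profitable loop is EUR → SGD → AUD → EUR:
EUR 440,000.00 ÷ 0.60093 = SGD 732,198.43
SGD 732,198.43 × 1.0035 = AUD 734,761.12
AUD 734,761.12 × 0.60722 = EUR 446,161.65
Profit = EUR 446,161.65 − EUR 440,000.00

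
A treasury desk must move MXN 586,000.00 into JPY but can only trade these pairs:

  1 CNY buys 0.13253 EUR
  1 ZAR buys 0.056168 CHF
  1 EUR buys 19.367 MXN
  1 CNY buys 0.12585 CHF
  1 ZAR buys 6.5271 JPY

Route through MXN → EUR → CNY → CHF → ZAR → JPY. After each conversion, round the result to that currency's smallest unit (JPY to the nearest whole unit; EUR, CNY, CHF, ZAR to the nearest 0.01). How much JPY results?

MXN 586,000.00 ÷ 19.367 = EUR 30,257.65
EUR 30,257.65 ÷ 0.13253 = CNY 228,307.93
CNY 228,307.93 × 0.12585 = CHF 28,732.55
CHF 28,732.55 ÷ 0.056168 = ZAR 511,546.61
ZAR 511,546.61 × 6.5271 = JPY 3,338,916

JPY 3,338,916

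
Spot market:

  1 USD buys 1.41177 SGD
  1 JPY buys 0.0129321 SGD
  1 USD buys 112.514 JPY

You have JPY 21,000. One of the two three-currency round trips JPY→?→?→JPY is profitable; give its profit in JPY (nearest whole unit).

Profitable loop is JPY → SGD → USD → JPY:
JPY 21,000 × 0.0129321 = SGD 271.57
SGD 271.57 ÷ 1.41177 = USD 192.36
USD 192.36 × 112.514 = JPY 21,644
Profit = JPY 21,644 − JPY 21,000

Profit: JPY 644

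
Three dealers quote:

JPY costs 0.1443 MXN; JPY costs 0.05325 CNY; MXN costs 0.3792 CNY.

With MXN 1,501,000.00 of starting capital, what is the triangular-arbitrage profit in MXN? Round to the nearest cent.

Profit: MXN 41,395.47

Profitable loop is MXN → CNY → JPY → MXN:
MXN 1,501,000.00 × 0.3792 = CNY 569,179.20
CNY 569,179.20 ÷ 0.05325 = JPY 10,688,811
JPY 10,688,811 × 0.1443 = MXN 1,542,395.47
Profit = MXN 1,542,395.47 − MXN 1,501,000.00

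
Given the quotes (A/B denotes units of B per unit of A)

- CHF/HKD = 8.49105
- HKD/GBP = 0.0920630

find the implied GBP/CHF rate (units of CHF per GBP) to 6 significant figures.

GBP/CHF = 1.27924

1 GBP ÷ 0.0920630 = 10.8621 HKD
10.8621 HKD ÷ 8.49105 = 1.27924 CHF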